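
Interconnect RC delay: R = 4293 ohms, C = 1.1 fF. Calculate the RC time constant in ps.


Step 1: tau = R * C
Step 2: tau = 4293 * 1.1 fF = 4293 * 1.1e-15 F
Step 3: tau = 4.7223e-12 s = 4.7223 ps

4.7223


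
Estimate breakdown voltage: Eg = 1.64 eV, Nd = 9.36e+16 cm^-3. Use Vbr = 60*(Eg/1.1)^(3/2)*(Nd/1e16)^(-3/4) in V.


Step 1: Eg/1.1 = 1.64/1.1 = 1.490909
Step 2: (Eg/1.1)^1.5 = 1.490909^1.5 = 1.820441
Step 3: (Nd/1e16)^(-0.75) = (9.36)^(-0.75) = 0.186872
Step 4: Vbr = 60 * 1.820441 * 0.186872 = 20.4 V

20.4


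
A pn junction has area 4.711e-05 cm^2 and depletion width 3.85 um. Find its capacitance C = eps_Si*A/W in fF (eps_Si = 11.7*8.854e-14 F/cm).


Step 1: eps_Si = 11.7 * 8.854e-14 = 1.035918e-12 F/cm
Step 2: W in cm = 3.85 * 1e-4 = 3.85e-04 cm
Step 3: C = 1.035918e-12 * 4.711e-05 / 3.85e-04 = 1.267587e-13 F
Step 4: C = 126.76 fF

126.76


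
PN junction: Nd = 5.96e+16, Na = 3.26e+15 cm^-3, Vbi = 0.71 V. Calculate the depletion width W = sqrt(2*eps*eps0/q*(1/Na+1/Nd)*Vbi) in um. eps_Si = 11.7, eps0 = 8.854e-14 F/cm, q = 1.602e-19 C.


Step 1: 1/Na + 1/Nd = 1/3.26e+15 + 1/5.96e+16 = 3.23527e-16
Step 2: 2*eps*eps0/q = 2*11.7*8.854e-14/1.602e-19 = 1.293281e+07
Step 3: W^2 = 1.293281e+07 * 3.23527e-16 * 0.71 = 2.97072e-09
Step 4: W = sqrt(2.97072e-09) = 5.450e-05 cm = 0.545 um

0.545


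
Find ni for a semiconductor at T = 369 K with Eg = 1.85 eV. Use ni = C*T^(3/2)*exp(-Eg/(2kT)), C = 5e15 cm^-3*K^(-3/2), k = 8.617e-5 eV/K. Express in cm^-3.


Step 1: Compute kT = 8.617e-5 * 369 = 0.03179673 eV
Step 2: Exponent = -Eg/(2kT) = -1.85/(2*0.03179673) = -29.09104
Step 3: T^(3/2) = 369^1.5 = 7088.26
Step 4: ni = 5e15 * 7088.26 * exp(-29.09104) = 8.23e+06 cm^-3

8.23e+06


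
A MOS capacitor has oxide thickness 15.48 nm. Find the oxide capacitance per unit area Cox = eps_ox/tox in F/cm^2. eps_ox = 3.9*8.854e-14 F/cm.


Step 1: eps_ox = 3.9 * 8.854e-14 = 3.45306e-13 F/cm
Step 2: tox in cm = 15.48 nm * 1e-7 = 1.5480e-06 cm
Step 3: Cox = 3.45306e-13 / 1.5480e-06 = 2.23e-07 F/cm^2

2.23e-07


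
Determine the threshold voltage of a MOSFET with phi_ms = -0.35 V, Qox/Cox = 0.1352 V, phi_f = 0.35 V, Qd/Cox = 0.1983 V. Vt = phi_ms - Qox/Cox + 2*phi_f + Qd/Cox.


Step 1: Vt = phi_ms - Qox/Cox + 2*phi_f + Qd/Cox
Step 2: Vt = -0.35 - 0.1352 + 2*0.35 + 0.1983
Step 3: Vt = -0.35 - 0.1352 + 0.7 + 0.1983
Step 4: Vt = 0.4131 V

0.4131


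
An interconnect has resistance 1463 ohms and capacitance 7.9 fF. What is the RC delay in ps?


Step 1: tau = R * C
Step 2: tau = 1463 * 7.9 fF = 1463 * 7.9e-15 F
Step 3: tau = 1.15577e-11 s = 11.5577 ps

11.5577


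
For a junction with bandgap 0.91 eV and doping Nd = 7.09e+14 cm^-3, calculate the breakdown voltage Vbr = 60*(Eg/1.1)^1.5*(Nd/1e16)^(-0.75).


Step 1: Eg/1.1 = 0.91/1.1 = 0.827273
Step 2: (Eg/1.1)^1.5 = 0.827273^1.5 = 0.752442
Step 3: (Nd/1e16)^(-0.75) = (0.0709)^(-0.75) = 7.278055
Step 4: Vbr = 60 * 0.752442 * 7.278055 = 328.6 V

328.6


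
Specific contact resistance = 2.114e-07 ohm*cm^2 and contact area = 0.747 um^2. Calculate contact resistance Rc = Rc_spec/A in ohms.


Step 1: Convert area to cm^2: 0.747 um^2 = 7.4700e-09 cm^2
Step 2: Rc = Rc_spec / A = 2.114e-07 / 7.4700e-09
Step 3: Rc = 2.83e+01 ohms

2.83e+01


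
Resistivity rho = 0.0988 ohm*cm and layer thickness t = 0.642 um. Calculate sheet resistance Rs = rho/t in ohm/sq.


Step 1: Convert thickness to cm: t = 0.642 um = 6.4200e-05 cm
Step 2: Rs = rho / t = 0.0988 / 6.4200e-05
Step 3: Rs = 1538.9 ohm/sq

1538.9


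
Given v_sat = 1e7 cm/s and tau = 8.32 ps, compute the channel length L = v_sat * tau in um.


Step 1: tau in seconds = 8.32 ps * 1e-12 = 8.3200e-12 s
Step 2: L = v_sat * tau = 1e7 * 8.3200e-12 = 8.3200e-05 cm
Step 3: L in um = 8.3200e-05 * 1e4 = 0.832 um

0.832


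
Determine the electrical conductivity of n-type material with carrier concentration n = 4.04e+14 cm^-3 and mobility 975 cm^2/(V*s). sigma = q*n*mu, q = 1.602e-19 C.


Step 1: sigma = q * n * mu
Step 2: sigma = 1.602e-19 * 4.04e+14 * 975
Step 3: sigma = 6.310e-02 S/cm

6.310e-02


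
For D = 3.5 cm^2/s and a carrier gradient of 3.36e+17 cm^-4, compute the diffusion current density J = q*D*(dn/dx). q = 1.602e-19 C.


Step 1: J = q * D * (dn/dx)
Step 2: J = 1.602e-19 * 3.5 * 3.36e+17
Step 3: J = 1.88e-01 A/cm^2

1.88e-01


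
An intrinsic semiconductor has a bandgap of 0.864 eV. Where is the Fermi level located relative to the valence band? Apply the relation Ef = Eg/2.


Step 1: For an intrinsic semiconductor, the Fermi level sits at midgap.
Step 2: Ef = Eg / 2 = 0.864 / 2 = 0.432 eV

0.432


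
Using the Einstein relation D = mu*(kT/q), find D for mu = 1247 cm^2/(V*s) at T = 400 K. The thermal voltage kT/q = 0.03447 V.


Step 1: D = mu * (kT/q)
Step 2: D = 1247 * 0.03447
Step 3: D = 42.98 cm^2/s

42.98


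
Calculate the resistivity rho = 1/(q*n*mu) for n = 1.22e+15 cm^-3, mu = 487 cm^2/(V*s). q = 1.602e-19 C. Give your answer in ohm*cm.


Step 1: sigma = q * n * mu = 1.602e-19 * 1.22e+15 * 487 = 9.51812e-02 S/cm
Step 2: rho = 1 / sigma = 1 / 9.51812e-02 = 10.51 ohm*cm

10.51


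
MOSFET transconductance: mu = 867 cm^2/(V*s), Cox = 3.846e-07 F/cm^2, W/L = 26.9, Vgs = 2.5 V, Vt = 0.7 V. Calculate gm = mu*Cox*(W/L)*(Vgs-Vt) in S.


Step 1: Vov = Vgs - Vt = 2.5 - 0.7 = 1.8 V
Step 2: gm = mu * Cox * (W/L) * Vov
Step 3: gm = 867 * 3.846e-07 * 26.9 * 1.8 = 1.61e-02 S

1.61e-02


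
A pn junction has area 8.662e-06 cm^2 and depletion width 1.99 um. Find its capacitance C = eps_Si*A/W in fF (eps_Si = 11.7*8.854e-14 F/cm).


Step 1: eps_Si = 11.7 * 8.854e-14 = 1.035918e-12 F/cm
Step 2: W in cm = 1.99 * 1e-4 = 1.99e-04 cm
Step 3: C = 1.035918e-12 * 8.662e-06 / 1.99e-04 = 4.509106e-14 F
Step 4: C = 45.09 fF

45.09


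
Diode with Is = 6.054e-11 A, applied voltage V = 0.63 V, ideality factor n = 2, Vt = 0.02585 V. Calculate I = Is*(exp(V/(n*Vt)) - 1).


Step 1: V/(n*Vt) = 0.63/(2*0.02585) = 12.1857
Step 2: exp(12.1857) = 1.9597e+05
Step 3: I = 6.054e-11 * (1.9597e+05 - 1) = 1.19e-05 A

1.19e-05


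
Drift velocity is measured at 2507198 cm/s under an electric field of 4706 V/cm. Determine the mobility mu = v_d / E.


Step 1: mu = v_d / E
Step 2: mu = 2507198 / 4706
Step 3: mu = 532.77 cm^2/(V*s)

532.77


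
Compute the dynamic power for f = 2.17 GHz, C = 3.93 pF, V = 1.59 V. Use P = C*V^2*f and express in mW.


Step 1: V^2 = 1.59^2 = 2.5281 V^2
Step 2: P = C*V^2*f = 3.93e-12 F * 2.5281 * 2.17e9 Hz
Step 3: P = 2.155988961e-02 W
Step 4: P = 21.56 mW

21.56


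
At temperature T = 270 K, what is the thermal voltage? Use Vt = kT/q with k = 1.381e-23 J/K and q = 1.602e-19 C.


Step 1: kT = 1.381e-23 * 270 = 3.7287e-21 J
Step 2: Vt = kT/q = 3.7287e-21 / 1.602e-19
Step 3: Vt = 0.02328 V

0.02328


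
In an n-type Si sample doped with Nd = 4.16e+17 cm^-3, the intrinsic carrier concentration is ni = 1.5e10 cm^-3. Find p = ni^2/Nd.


Step 1: Since Nd >> ni, n ≈ Nd = 4.16e+17 cm^-3
Step 2: p = ni^2 / n = (1.5e10)^2 / 4.16e+17
Step 3: p = 2.25e20 / 4.16e+17 = 5.41e+02 cm^-3

5.41e+02


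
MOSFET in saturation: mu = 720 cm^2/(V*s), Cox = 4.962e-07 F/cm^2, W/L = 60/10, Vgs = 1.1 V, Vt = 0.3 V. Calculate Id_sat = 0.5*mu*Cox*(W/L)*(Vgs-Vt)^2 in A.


Step 1: Overdrive voltage Vov = Vgs - Vt = 1.1 - 0.3 = 0.8 V
Step 2: W/L = 60/10 = 6
Step 3: Id = 0.5 * 720 * 4.962e-07 * 6 * 0.8^2
Step 4: Id = 6.86e-04 A

6.86e-04


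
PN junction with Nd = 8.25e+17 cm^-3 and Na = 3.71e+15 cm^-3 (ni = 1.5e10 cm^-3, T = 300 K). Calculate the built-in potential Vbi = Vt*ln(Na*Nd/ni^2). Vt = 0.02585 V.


Step 1: Compute Na*Nd/ni^2 = 3.71e+15 * 8.25e+17 / (1.5e10)^2 = 1.3603e+13
Step 2: ln(1.3603e+13) = 30.2413
Step 3: Vbi = 0.02585 * 30.2413 = 0.782 V

0.782


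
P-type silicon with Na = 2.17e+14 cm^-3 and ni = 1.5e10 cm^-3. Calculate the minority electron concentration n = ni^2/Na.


Step 1: Majority hole concentration p ≈ Na = 2.17e+14 cm^-3
Step 2: n = ni^2 / Na = (1.5e10)^2 / 2.17e+14
Step 3: n = 1.04e+06 cm^-3

1.04e+06


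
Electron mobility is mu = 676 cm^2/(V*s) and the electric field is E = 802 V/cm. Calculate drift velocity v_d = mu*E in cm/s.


Step 1: v_d = mu * E
Step 2: v_d = 676 * 802 = 542152
Step 3: v_d = 5.42e+05 cm/s

5.42e+05


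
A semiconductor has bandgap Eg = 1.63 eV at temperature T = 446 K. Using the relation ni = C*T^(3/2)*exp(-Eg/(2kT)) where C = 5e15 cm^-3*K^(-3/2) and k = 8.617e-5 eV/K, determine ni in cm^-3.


Step 1: Compute kT = 8.617e-5 * 446 = 0.03843182 eV
Step 2: Exponent = -Eg/(2kT) = -1.63/(2*0.03843182) = -21.20639
Step 3: T^(3/2) = 446^1.5 = 9418.95
Step 4: ni = 5e15 * 9418.95 * exp(-21.20639) = 2.91e+10 cm^-3

2.91e+10


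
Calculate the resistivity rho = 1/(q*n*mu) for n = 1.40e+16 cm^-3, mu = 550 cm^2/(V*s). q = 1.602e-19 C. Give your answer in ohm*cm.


Step 1: sigma = q * n * mu = 1.602e-19 * 1.40e+16 * 550 = 1.23354e+00 S/cm
Step 2: rho = 1 / sigma = 1 / 1.23354e+00 = 0.8107 ohm*cm

0.8107


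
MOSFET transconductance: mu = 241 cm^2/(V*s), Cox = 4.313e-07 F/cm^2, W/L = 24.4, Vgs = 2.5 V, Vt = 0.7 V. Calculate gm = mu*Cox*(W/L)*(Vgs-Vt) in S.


Step 1: Vov = Vgs - Vt = 2.5 - 0.7 = 1.8 V
Step 2: gm = mu * Cox * (W/L) * Vov
Step 3: gm = 241 * 4.313e-07 * 24.4 * 1.8 = 4.57e-03 S

4.57e-03


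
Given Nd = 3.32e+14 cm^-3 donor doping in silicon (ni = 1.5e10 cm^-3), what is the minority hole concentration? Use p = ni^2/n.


Step 1: Since Nd >> ni, n ≈ Nd = 3.32e+14 cm^-3
Step 2: p = ni^2 / n = (1.5e10)^2 / 3.32e+14
Step 3: p = 2.25e20 / 3.32e+14 = 6.78e+05 cm^-3

6.78e+05


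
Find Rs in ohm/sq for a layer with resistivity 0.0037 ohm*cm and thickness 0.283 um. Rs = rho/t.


Step 1: Convert thickness to cm: t = 0.283 um = 2.8300e-05 cm
Step 2: Rs = rho / t = 0.0037 / 2.8300e-05
Step 3: Rs = 130.7 ohm/sq

130.7


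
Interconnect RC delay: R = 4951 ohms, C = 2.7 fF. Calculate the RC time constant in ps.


Step 1: tau = R * C
Step 2: tau = 4951 * 2.7 fF = 4951 * 2.7e-15 F
Step 3: tau = 1.33677e-11 s = 13.3677 ps

13.3677


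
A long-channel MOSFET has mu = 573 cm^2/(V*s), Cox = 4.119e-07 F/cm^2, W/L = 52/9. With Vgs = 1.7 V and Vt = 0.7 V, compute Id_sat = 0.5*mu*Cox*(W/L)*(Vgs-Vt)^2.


Step 1: Overdrive voltage Vov = Vgs - Vt = 1.7 - 0.7 = 1.0 V
Step 2: W/L = 52/9 = 5.77778
Step 3: Id = 0.5 * 573 * 4.119e-07 * 5.77778 * 1.0^2
Step 4: Id = 6.82e-04 A

6.82e-04


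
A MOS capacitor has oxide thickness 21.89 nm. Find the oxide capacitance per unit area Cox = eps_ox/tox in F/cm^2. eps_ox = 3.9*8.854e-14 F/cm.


Step 1: eps_ox = 3.9 * 8.854e-14 = 3.45306e-13 F/cm
Step 2: tox in cm = 21.89 nm * 1e-7 = 2.1890e-06 cm
Step 3: Cox = 3.45306e-13 / 2.1890e-06 = 1.58e-07 F/cm^2

1.58e-07


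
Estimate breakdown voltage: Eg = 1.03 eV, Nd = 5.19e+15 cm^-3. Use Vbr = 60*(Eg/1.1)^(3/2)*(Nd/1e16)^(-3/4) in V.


Step 1: Eg/1.1 = 1.03/1.1 = 0.936364
Step 2: (Eg/1.1)^1.5 = 0.936364^1.5 = 0.906081
Step 3: (Nd/1e16)^(-0.75) = (0.519)^(-0.75) = 1.635402
Step 4: Vbr = 60 * 0.906081 * 1.635402 = 88.9 V

88.9


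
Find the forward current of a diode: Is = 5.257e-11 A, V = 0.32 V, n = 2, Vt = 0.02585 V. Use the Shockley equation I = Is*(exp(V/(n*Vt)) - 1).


Step 1: V/(n*Vt) = 0.32/(2*0.02585) = 6.1896
Step 2: exp(6.1896) = 4.8765e+02
Step 3: I = 5.257e-11 * (4.8765e+02 - 1) = 2.56e-08 A

2.56e-08


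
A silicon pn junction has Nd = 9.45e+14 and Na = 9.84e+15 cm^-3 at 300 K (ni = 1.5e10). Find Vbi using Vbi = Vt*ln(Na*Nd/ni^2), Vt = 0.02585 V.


Step 1: Compute Na*Nd/ni^2 = 9.84e+15 * 9.45e+14 / (1.5e10)^2 = 4.1328e+10
Step 2: ln(4.1328e+10) = 24.4448
Step 3: Vbi = 0.02585 * 24.4448 = 0.632 V

0.632


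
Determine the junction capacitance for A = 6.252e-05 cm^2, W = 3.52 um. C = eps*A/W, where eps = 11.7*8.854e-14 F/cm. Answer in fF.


Step 1: eps_Si = 11.7 * 8.854e-14 = 1.035918e-12 F/cm
Step 2: W in cm = 3.52 * 1e-4 = 3.52e-04 cm
Step 3: C = 1.035918e-12 * 6.252e-05 / 3.52e-04 = 1.839932e-13 F
Step 4: C = 183.99 fF

183.99


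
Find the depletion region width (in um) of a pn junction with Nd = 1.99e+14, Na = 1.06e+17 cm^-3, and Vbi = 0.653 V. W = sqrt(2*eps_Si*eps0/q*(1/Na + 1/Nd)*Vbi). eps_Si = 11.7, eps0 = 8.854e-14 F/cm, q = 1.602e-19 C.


Step 1: 1/Na + 1/Nd = 1/1.06e+17 + 1/1.99e+14 = 5.03456e-15
Step 2: 2*eps*eps0/q = 2*11.7*8.854e-14/1.602e-19 = 1.293281e+07
Step 3: W^2 = 1.293281e+07 * 5.03456e-15 * 0.653 = 4.25175e-08
Step 4: W = sqrt(4.25175e-08) = 2.062e-04 cm = 2.062 um

2.062


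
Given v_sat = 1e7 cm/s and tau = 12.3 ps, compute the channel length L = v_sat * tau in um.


Step 1: tau in seconds = 12.3 ps * 1e-12 = 1.2300e-11 s
Step 2: L = v_sat * tau = 1e7 * 1.2300e-11 = 1.2300e-04 cm
Step 3: L in um = 1.2300e-04 * 1e4 = 1.23 um

1.23


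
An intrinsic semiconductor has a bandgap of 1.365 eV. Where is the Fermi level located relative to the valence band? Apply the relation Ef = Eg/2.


Step 1: For an intrinsic semiconductor, the Fermi level sits at midgap.
Step 2: Ef = Eg / 2 = 1.365 / 2 = 0.6825 eV

0.6825


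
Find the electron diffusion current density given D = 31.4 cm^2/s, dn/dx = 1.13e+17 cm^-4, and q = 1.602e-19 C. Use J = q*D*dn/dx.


Step 1: J = q * D * (dn/dx)
Step 2: J = 1.602e-19 * 31.4 * 1.13e+17
Step 3: J = 5.68e-01 A/cm^2

5.68e-01


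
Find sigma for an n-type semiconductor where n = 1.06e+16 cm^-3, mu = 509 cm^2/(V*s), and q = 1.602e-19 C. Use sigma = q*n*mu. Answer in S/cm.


Step 1: sigma = q * n * mu
Step 2: sigma = 1.602e-19 * 1.06e+16 * 509
Step 3: sigma = 8.643e-01 S/cm

8.643e-01


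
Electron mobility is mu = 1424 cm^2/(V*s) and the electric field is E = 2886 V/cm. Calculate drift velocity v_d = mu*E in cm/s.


Step 1: v_d = mu * E
Step 2: v_d = 1424 * 2886 = 4109664
Step 3: v_d = 4.11e+06 cm/s

4.11e+06


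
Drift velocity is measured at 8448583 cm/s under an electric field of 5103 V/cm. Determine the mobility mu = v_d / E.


Step 1: mu = v_d / E
Step 2: mu = 8448583 / 5103
Step 3: mu = 1655.61 cm^2/(V*s)

1655.61


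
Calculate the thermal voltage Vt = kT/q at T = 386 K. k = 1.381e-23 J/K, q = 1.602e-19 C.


Step 1: kT = 1.381e-23 * 386 = 5.33066e-21 J
Step 2: Vt = kT/q = 5.33066e-21 / 1.602e-19
Step 3: Vt = 0.03328 V

0.03328


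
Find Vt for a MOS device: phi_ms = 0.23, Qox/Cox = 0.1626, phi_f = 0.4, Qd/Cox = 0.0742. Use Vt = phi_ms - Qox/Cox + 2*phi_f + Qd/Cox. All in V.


Step 1: Vt = phi_ms - Qox/Cox + 2*phi_f + Qd/Cox
Step 2: Vt = 0.23 - 0.1626 + 2*0.4 + 0.0742
Step 3: Vt = 0.23 - 0.1626 + 0.8 + 0.0742
Step 4: Vt = 0.9416 V

0.9416


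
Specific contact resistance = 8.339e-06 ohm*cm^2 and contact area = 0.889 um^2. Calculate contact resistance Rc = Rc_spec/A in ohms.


Step 1: Convert area to cm^2: 0.889 um^2 = 8.8900e-09 cm^2
Step 2: Rc = Rc_spec / A = 8.339e-06 / 8.8900e-09
Step 3: Rc = 9.38e+02 ohms

9.38e+02


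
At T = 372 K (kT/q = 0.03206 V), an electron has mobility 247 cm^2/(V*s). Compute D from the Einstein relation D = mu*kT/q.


Step 1: D = mu * (kT/q)
Step 2: D = 247 * 0.03206
Step 3: D = 7.92 cm^2/s

7.92


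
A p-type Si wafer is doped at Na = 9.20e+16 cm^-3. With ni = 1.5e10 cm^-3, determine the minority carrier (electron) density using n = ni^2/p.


Step 1: Majority hole concentration p ≈ Na = 9.20e+16 cm^-3
Step 2: n = ni^2 / Na = (1.5e10)^2 / 9.20e+16
Step 3: n = 2.45e+03 cm^-3

2.45e+03


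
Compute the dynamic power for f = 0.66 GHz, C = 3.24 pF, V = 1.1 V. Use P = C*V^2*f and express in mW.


Step 1: V^2 = 1.1^2 = 1.21 V^2
Step 2: P = C*V^2*f = 3.24e-12 F * 1.21 * 0.66e9 Hz
Step 3: P = 2.587464e-03 W
Step 4: P = 2.587 mW

2.587


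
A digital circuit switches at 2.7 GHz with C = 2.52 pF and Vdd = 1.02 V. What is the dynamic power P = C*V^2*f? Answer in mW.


Step 1: V^2 = 1.02^2 = 1.0404 V^2
Step 2: P = C*V^2*f = 2.52e-12 F * 1.0404 * 2.7e9 Hz
Step 3: P = 7.0788816e-03 W
Step 4: P = 7.079 mW

7.079


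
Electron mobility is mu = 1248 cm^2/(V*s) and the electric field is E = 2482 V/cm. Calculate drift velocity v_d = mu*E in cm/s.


Step 1: v_d = mu * E
Step 2: v_d = 1248 * 2482 = 3097536
Step 3: v_d = 3.10e+06 cm/s

3.10e+06


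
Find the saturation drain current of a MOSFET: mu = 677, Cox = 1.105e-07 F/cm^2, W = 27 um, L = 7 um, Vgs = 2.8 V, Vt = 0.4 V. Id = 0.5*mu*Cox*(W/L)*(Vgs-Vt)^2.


Step 1: Overdrive voltage Vov = Vgs - Vt = 2.8 - 0.4 = 2.4 V
Step 2: W/L = 27/7 = 3.85714
Step 3: Id = 0.5 * 677 * 1.105e-07 * 3.85714 * 2.4^2
Step 4: Id = 8.31e-04 A

8.31e-04


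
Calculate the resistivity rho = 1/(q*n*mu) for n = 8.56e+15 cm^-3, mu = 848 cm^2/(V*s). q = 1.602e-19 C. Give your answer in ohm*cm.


Step 1: sigma = q * n * mu = 1.602e-19 * 8.56e+15 * 848 = 1.16287e+00 S/cm
Step 2: rho = 1 / sigma = 1 / 1.16287e+00 = 0.8599 ohm*cm

0.8599


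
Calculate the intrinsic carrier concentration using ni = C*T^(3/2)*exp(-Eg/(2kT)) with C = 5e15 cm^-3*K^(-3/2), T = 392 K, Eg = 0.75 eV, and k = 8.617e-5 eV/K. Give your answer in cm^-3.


Step 1: Compute kT = 8.617e-5 * 392 = 0.03377864 eV
Step 2: Exponent = -Eg/(2kT) = -0.75/(2*0.03377864) = -11.10169
Step 3: T^(3/2) = 392^1.5 = 7761.20
Step 4: ni = 5e15 * 7761.20 * exp(-11.10169) = 5.85e+14 cm^-3

5.85e+14


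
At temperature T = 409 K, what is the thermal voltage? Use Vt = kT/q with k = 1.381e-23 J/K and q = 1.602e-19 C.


Step 1: kT = 1.381e-23 * 409 = 5.64829e-21 J
Step 2: Vt = kT/q = 5.64829e-21 / 1.602e-19
Step 3: Vt = 0.03526 V

0.03526


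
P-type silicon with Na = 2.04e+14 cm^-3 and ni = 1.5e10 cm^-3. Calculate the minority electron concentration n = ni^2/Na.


Step 1: Majority hole concentration p ≈ Na = 2.04e+14 cm^-3
Step 2: n = ni^2 / Na = (1.5e10)^2 / 2.04e+14
Step 3: n = 1.10e+06 cm^-3

1.10e+06


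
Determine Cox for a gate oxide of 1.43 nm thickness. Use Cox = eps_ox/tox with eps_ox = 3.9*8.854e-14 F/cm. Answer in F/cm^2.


Step 1: eps_ox = 3.9 * 8.854e-14 = 3.45306e-13 F/cm
Step 2: tox in cm = 1.43 nm * 1e-7 = 1.4300e-07 cm
Step 3: Cox = 3.45306e-13 / 1.4300e-07 = 2.41e-06 F/cm^2

2.41e-06


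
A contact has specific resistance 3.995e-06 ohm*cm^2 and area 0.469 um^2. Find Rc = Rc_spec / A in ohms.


Step 1: Convert area to cm^2: 0.469 um^2 = 4.6900e-09 cm^2
Step 2: Rc = Rc_spec / A = 3.995e-06 / 4.6900e-09
Step 3: Rc = 8.52e+02 ohms

8.52e+02


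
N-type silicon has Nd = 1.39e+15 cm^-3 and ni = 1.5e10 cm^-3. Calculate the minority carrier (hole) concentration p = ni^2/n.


Step 1: Since Nd >> ni, n ≈ Nd = 1.39e+15 cm^-3
Step 2: p = ni^2 / n = (1.5e10)^2 / 1.39e+15
Step 3: p = 2.25e20 / 1.39e+15 = 1.62e+05 cm^-3

1.62e+05


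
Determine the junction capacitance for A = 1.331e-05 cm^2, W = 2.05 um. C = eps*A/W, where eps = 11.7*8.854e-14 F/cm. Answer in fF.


Step 1: eps_Si = 11.7 * 8.854e-14 = 1.035918e-12 F/cm
Step 2: W in cm = 2.05 * 1e-4 = 2.05e-04 cm
Step 3: C = 1.035918e-12 * 1.331e-05 / 2.05e-04 = 6.725887e-14 F
Step 4: C = 67.26 fF

67.26


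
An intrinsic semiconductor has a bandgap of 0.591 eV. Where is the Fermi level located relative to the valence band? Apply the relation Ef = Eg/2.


Step 1: For an intrinsic semiconductor, the Fermi level sits at midgap.
Step 2: Ef = Eg / 2 = 0.591 / 2 = 0.2955 eV

0.2955


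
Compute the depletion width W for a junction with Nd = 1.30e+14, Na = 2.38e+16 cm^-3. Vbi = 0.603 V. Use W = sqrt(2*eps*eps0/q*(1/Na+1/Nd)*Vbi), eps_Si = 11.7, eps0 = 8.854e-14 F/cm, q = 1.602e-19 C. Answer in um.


Step 1: 1/Na + 1/Nd = 1/2.38e+16 + 1/1.30e+14 = 7.73432e-15
Step 2: 2*eps*eps0/q = 2*11.7*8.854e-14/1.602e-19 = 1.293281e+07
Step 3: W^2 = 1.293281e+07 * 7.73432e-15 * 0.603 = 6.03160e-08
Step 4: W = sqrt(6.03160e-08) = 2.456e-04 cm = 2.456 um

2.456


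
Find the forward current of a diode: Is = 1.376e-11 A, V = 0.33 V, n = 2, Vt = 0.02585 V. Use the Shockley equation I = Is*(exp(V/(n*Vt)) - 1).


Step 1: V/(n*Vt) = 0.33/(2*0.02585) = 6.3830
Step 2: exp(6.3830) = 5.9170e+02
Step 3: I = 1.376e-11 * (5.9170e+02 - 1) = 8.13e-09 A

8.13e-09


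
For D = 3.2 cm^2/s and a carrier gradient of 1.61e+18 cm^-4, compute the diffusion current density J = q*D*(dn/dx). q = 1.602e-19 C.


Step 1: J = q * D * (dn/dx)
Step 2: J = 1.602e-19 * 3.2 * 1.61e+18
Step 3: J = 8.25e-01 A/cm^2

8.25e-01


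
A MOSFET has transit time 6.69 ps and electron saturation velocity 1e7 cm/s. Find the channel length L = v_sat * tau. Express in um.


Step 1: tau in seconds = 6.69 ps * 1e-12 = 6.6900e-12 s
Step 2: L = v_sat * tau = 1e7 * 6.6900e-12 = 6.6900e-05 cm
Step 3: L in um = 6.6900e-05 * 1e4 = 0.669 um

0.669


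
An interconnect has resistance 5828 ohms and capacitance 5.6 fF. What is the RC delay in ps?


Step 1: tau = R * C
Step 2: tau = 5828 * 5.6 fF = 5828 * 5.6e-15 F
Step 3: tau = 3.26368e-11 s = 32.6368 ps

32.6368


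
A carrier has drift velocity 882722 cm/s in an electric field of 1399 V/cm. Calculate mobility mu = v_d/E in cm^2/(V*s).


Step 1: mu = v_d / E
Step 2: mu = 882722 / 1399
Step 3: mu = 630.97 cm^2/(V*s)

630.97


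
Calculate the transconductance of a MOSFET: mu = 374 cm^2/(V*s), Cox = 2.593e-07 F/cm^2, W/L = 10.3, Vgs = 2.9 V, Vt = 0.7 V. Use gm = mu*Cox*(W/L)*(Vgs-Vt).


Step 1: Vov = Vgs - Vt = 2.9 - 0.7 = 2.2 V
Step 2: gm = mu * Cox * (W/L) * Vov
Step 3: gm = 374 * 2.593e-07 * 10.3 * 2.2 = 2.20e-03 S

2.20e-03


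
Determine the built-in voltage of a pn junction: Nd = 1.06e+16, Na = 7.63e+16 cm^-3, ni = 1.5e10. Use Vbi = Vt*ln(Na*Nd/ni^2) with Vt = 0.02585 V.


Step 1: Compute Na*Nd/ni^2 = 7.63e+16 * 1.06e+16 / (1.5e10)^2 = 3.5946e+12
Step 2: ln(3.5946e+12) = 28.9105
Step 3: Vbi = 0.02585 * 28.9105 = 0.747 V

0.747


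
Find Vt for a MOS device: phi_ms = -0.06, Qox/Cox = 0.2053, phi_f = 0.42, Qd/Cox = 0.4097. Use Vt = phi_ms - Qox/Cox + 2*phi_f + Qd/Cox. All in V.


Step 1: Vt = phi_ms - Qox/Cox + 2*phi_f + Qd/Cox
Step 2: Vt = -0.06 - 0.2053 + 2*0.42 + 0.4097
Step 3: Vt = -0.06 - 0.2053 + 0.84 + 0.4097
Step 4: Vt = 0.9844 V

0.9844


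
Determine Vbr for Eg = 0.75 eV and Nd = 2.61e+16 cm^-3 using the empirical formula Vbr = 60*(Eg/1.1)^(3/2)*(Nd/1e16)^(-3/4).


Step 1: Eg/1.1 = 0.75/1.1 = 0.681818
Step 2: (Eg/1.1)^1.5 = 0.681818^1.5 = 0.562993
Step 3: (Nd/1e16)^(-0.75) = (2.61)^(-0.75) = 0.486990
Step 4: Vbr = 60 * 0.562993 * 0.486990 = 16.5 V

16.5


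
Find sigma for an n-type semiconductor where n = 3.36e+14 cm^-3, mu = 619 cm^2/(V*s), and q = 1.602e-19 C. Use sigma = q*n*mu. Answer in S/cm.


Step 1: sigma = q * n * mu
Step 2: sigma = 1.602e-19 * 3.36e+14 * 619
Step 3: sigma = 3.332e-02 S/cm

3.332e-02


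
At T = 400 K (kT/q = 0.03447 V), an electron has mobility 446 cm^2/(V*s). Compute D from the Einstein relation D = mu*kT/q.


Step 1: D = mu * (kT/q)
Step 2: D = 446 * 0.03447
Step 3: D = 15.37 cm^2/s

15.37


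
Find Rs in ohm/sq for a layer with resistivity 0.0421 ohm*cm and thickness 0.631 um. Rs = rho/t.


Step 1: Convert thickness to cm: t = 0.631 um = 6.3100e-05 cm
Step 2: Rs = rho / t = 0.0421 / 6.3100e-05
Step 3: Rs = 667.2 ohm/sq

667.2


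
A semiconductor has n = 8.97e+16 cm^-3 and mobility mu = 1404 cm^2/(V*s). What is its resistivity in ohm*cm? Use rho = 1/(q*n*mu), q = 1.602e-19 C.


Step 1: sigma = q * n * mu = 1.602e-19 * 8.97e+16 * 1404 = 2.01754e+01 S/cm
Step 2: rho = 1 / sigma = 1 / 2.01754e+01 = 0.04957 ohm*cm

0.04957


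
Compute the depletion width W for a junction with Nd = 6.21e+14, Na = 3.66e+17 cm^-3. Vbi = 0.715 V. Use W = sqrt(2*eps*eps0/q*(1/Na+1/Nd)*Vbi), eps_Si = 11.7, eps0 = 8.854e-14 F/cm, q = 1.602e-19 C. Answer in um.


Step 1: 1/Na + 1/Nd = 1/3.66e+17 + 1/6.21e+14 = 1.61304e-15
Step 2: 2*eps*eps0/q = 2*11.7*8.854e-14/1.602e-19 = 1.293281e+07
Step 3: W^2 = 1.293281e+07 * 1.61304e-15 * 0.715 = 1.49157e-08
Step 4: W = sqrt(1.49157e-08) = 1.221e-04 cm = 1.221 um

1.221


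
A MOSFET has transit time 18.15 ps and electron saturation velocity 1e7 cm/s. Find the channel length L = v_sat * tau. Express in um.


Step 1: tau in seconds = 18.15 ps * 1e-12 = 1.8150e-11 s
Step 2: L = v_sat * tau = 1e7 * 1.8150e-11 = 1.8150e-04 cm
Step 3: L in um = 1.8150e-04 * 1e4 = 1.815 um

1.815


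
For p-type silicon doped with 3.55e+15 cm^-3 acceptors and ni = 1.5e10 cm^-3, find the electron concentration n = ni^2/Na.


Step 1: Majority hole concentration p ≈ Na = 3.55e+15 cm^-3
Step 2: n = ni^2 / Na = (1.5e10)^2 / 3.55e+15
Step 3: n = 6.34e+04 cm^-3

6.34e+04


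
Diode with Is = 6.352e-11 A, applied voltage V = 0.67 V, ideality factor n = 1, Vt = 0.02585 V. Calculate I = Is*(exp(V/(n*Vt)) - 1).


Step 1: V/(n*Vt) = 0.67/(1*0.02585) = 25.9188
Step 2: exp(25.9188) = 1.8046e+11
Step 3: I = 6.352e-11 * (1.8046e+11 - 1) = 1.15e+01 A

1.15e+01


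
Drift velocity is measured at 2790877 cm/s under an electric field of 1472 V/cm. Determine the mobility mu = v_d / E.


Step 1: mu = v_d / E
Step 2: mu = 2790877 / 1472
Step 3: mu = 1895.98 cm^2/(V*s)

1895.98


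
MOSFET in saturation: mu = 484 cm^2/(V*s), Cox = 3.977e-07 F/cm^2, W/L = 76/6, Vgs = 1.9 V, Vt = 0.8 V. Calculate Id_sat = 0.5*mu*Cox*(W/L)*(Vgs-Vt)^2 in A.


Step 1: Overdrive voltage Vov = Vgs - Vt = 1.9 - 0.8 = 1.1 V
Step 2: W/L = 76/6 = 12.6667
Step 3: Id = 0.5 * 484 * 3.977e-07 * 12.6667 * 1.1^2
Step 4: Id = 1.48e-03 A

1.48e-03


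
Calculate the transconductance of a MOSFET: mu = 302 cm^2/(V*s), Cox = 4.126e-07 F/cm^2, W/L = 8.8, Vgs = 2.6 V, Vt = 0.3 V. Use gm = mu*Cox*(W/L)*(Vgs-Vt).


Step 1: Vov = Vgs - Vt = 2.6 - 0.3 = 2.3 V
Step 2: gm = mu * Cox * (W/L) * Vov
Step 3: gm = 302 * 4.126e-07 * 8.8 * 2.3 = 2.52e-03 S

2.52e-03


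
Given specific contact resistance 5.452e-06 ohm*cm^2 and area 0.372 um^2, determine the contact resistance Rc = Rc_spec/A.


Step 1: Convert area to cm^2: 0.372 um^2 = 3.7200e-09 cm^2
Step 2: Rc = Rc_spec / A = 5.452e-06 / 3.7200e-09
Step 3: Rc = 1.47e+03 ohms

1.47e+03


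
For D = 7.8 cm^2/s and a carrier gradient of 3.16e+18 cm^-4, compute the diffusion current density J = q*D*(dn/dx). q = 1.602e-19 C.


Step 1: J = q * D * (dn/dx)
Step 2: J = 1.602e-19 * 7.8 * 3.16e+18
Step 3: J = 3.95e+00 A/cm^2

3.95e+00


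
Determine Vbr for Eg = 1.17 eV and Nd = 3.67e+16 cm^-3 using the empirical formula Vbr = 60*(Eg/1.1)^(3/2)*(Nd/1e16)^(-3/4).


Step 1: Eg/1.1 = 1.17/1.1 = 1.063636
Step 2: (Eg/1.1)^1.5 = 1.063636^1.5 = 1.096957
Step 3: (Nd/1e16)^(-0.75) = (3.67)^(-0.75) = 0.377138
Step 4: Vbr = 60 * 1.096957 * 0.377138 = 24.8 V

24.8


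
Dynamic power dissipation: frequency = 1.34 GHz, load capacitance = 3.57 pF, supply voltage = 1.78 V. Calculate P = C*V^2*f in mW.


Step 1: V^2 = 1.78^2 = 3.1684 V^2
Step 2: P = C*V^2*f = 3.57e-12 F * 3.1684 * 1.34e9 Hz
Step 3: P = 1.515699192e-02 W
Step 4: P = 15.157 mW

15.157


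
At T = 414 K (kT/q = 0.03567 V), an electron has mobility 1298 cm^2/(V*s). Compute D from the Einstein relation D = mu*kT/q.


Step 1: D = mu * (kT/q)
Step 2: D = 1298 * 0.03567
Step 3: D = 46.3 cm^2/s

46.3


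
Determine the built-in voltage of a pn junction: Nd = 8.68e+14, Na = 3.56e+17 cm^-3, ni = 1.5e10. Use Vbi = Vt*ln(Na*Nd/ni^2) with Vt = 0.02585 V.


Step 1: Compute Na*Nd/ni^2 = 3.56e+17 * 8.68e+14 / (1.5e10)^2 = 1.3734e+12
Step 2: ln(1.3734e+12) = 27.9483
Step 3: Vbi = 0.02585 * 27.9483 = 0.722 V

0.722


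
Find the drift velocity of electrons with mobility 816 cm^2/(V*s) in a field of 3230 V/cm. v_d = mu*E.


Step 1: v_d = mu * E
Step 2: v_d = 816 * 3230 = 2635680
Step 3: v_d = 2.64e+06 cm/s

2.64e+06


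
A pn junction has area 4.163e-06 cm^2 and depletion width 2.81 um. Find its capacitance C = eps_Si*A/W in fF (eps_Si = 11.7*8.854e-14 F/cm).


Step 1: eps_Si = 11.7 * 8.854e-14 = 1.035918e-12 F/cm
Step 2: W in cm = 2.81 * 1e-4 = 2.81e-04 cm
Step 3: C = 1.035918e-12 * 4.163e-06 / 2.81e-04 = 1.534707e-14 F
Step 4: C = 15.35 fF

15.35


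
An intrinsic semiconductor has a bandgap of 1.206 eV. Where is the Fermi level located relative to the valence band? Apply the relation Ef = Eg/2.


Step 1: For an intrinsic semiconductor, the Fermi level sits at midgap.
Step 2: Ef = Eg / 2 = 1.206 / 2 = 0.603 eV

0.603


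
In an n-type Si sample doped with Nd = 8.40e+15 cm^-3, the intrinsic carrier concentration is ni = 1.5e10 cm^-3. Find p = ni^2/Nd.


Step 1: Since Nd >> ni, n ≈ Nd = 8.40e+15 cm^-3
Step 2: p = ni^2 / n = (1.5e10)^2 / 8.40e+15
Step 3: p = 2.25e20 / 8.40e+15 = 2.68e+04 cm^-3

2.68e+04


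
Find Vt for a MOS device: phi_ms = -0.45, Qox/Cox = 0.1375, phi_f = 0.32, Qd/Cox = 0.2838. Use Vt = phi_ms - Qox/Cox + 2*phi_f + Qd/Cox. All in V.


Step 1: Vt = phi_ms - Qox/Cox + 2*phi_f + Qd/Cox
Step 2: Vt = -0.45 - 0.1375 + 2*0.32 + 0.2838
Step 3: Vt = -0.45 - 0.1375 + 0.64 + 0.2838
Step 4: Vt = 0.3363 V

0.3363


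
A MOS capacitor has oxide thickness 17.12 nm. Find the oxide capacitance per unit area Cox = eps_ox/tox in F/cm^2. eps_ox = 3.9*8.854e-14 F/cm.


Step 1: eps_ox = 3.9 * 8.854e-14 = 3.45306e-13 F/cm
Step 2: tox in cm = 17.12 nm * 1e-7 = 1.7120e-06 cm
Step 3: Cox = 3.45306e-13 / 1.7120e-06 = 2.02e-07 F/cm^2

2.02e-07


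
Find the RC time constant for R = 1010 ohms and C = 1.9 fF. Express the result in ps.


Step 1: tau = R * C
Step 2: tau = 1010 * 1.9 fF = 1010 * 1.9e-15 F
Step 3: tau = 1.919e-12 s = 1.919 ps

1.919


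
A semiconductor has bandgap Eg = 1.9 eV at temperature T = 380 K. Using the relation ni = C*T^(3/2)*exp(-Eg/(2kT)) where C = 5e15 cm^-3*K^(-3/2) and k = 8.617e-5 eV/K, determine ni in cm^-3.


Step 1: Compute kT = 8.617e-5 * 380 = 0.0327446 eV
Step 2: Exponent = -Eg/(2kT) = -1.9/(2*0.0327446) = -29.01242
Step 3: T^(3/2) = 380^1.5 = 7407.56
Step 4: ni = 5e15 * 7407.56 * exp(-29.01242) = 9.30e+06 cm^-3

9.30e+06


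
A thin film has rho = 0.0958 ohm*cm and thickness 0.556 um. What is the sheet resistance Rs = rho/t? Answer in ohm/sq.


Step 1: Convert thickness to cm: t = 0.556 um = 5.5600e-05 cm
Step 2: Rs = rho / t = 0.0958 / 5.5600e-05
Step 3: Rs = 1723.0 ohm/sq

1723.0


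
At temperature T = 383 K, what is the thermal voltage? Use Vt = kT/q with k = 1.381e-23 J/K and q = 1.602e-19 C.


Step 1: kT = 1.381e-23 * 383 = 5.28923e-21 J
Step 2: Vt = kT/q = 5.28923e-21 / 1.602e-19
Step 3: Vt = 0.03302 V

0.03302


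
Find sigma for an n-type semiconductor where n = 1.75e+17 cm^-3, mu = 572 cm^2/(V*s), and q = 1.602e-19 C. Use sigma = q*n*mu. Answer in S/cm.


Step 1: sigma = q * n * mu
Step 2: sigma = 1.602e-19 * 1.75e+17 * 572
Step 3: sigma = 1.604e+01 S/cm

1.604e+01


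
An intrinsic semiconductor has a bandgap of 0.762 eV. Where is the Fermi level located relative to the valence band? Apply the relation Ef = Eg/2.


Step 1: For an intrinsic semiconductor, the Fermi level sits at midgap.
Step 2: Ef = Eg / 2 = 0.762 / 2 = 0.381 eV

0.381


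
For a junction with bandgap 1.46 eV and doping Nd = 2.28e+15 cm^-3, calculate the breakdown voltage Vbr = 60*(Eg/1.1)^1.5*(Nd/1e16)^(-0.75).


Step 1: Eg/1.1 = 1.46/1.1 = 1.327273
Step 2: (Eg/1.1)^1.5 = 1.327273^1.5 = 1.529116
Step 3: (Nd/1e16)^(-0.75) = (0.228)^(-0.75) = 3.030741
Step 4: Vbr = 60 * 1.529116 * 3.030741 = 278.1 V

278.1


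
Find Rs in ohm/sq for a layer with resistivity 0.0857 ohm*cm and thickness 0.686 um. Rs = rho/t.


Step 1: Convert thickness to cm: t = 0.686 um = 6.8600e-05 cm
Step 2: Rs = rho / t = 0.0857 / 6.8600e-05
Step 3: Rs = 1249.3 ohm/sq

1249.3


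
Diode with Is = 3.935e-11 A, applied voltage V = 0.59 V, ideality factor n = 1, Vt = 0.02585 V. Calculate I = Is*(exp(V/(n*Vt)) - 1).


Step 1: V/(n*Vt) = 0.59/(1*0.02585) = 22.8240
Step 2: exp(22.8240) = 8.1722e+09
Step 3: I = 3.935e-11 * (8.1722e+09 - 1) = 3.22e-01 A

3.22e-01


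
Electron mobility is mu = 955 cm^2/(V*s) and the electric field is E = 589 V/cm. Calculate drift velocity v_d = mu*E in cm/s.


Step 1: v_d = mu * E
Step 2: v_d = 955 * 589 = 562495
Step 3: v_d = 5.62e+05 cm/s

5.62e+05


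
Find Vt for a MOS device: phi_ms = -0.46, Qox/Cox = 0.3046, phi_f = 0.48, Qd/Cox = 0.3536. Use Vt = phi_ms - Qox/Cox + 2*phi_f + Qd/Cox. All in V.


Step 1: Vt = phi_ms - Qox/Cox + 2*phi_f + Qd/Cox
Step 2: Vt = -0.46 - 0.3046 + 2*0.48 + 0.3536
Step 3: Vt = -0.46 - 0.3046 + 0.96 + 0.3536
Step 4: Vt = 0.549 V

0.549


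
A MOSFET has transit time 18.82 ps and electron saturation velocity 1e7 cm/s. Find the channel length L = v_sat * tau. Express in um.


Step 1: tau in seconds = 18.82 ps * 1e-12 = 1.8820e-11 s
Step 2: L = v_sat * tau = 1e7 * 1.8820e-11 = 1.8820e-04 cm
Step 3: L in um = 1.8820e-04 * 1e4 = 1.882 um

1.882


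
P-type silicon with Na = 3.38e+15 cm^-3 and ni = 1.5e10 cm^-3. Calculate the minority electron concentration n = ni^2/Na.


Step 1: Majority hole concentration p ≈ Na = 3.38e+15 cm^-3
Step 2: n = ni^2 / Na = (1.5e10)^2 / 3.38e+15
Step 3: n = 6.66e+04 cm^-3

6.66e+04


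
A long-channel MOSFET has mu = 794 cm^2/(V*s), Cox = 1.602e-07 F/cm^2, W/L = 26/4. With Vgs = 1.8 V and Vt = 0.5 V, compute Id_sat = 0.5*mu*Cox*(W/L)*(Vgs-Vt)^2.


Step 1: Overdrive voltage Vov = Vgs - Vt = 1.8 - 0.5 = 1.3 V
Step 2: W/L = 26/4 = 6.5
Step 3: Id = 0.5 * 794 * 1.602e-07 * 6.5 * 1.3^2
Step 4: Id = 6.99e-04 A

6.99e-04


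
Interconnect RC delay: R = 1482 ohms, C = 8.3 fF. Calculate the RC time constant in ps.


Step 1: tau = R * C
Step 2: tau = 1482 * 8.3 fF = 1482 * 8.3e-15 F
Step 3: tau = 1.23006e-11 s = 12.3006 ps

12.3006


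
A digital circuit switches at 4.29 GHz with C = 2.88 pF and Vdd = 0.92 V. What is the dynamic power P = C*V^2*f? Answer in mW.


Step 1: V^2 = 0.92^2 = 0.8464 V^2
Step 2: P = C*V^2*f = 2.88e-12 F * 0.8464 * 4.29e9 Hz
Step 3: P = 1.045744128e-02 W
Step 4: P = 10.457 mW

10.457


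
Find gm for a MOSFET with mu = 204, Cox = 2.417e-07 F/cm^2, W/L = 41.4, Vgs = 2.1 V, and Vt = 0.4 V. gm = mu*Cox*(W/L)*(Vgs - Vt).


Step 1: Vov = Vgs - Vt = 2.1 - 0.4 = 1.7 V
Step 2: gm = mu * Cox * (W/L) * Vov
Step 3: gm = 204 * 2.417e-07 * 41.4 * 1.7 = 3.47e-03 S

3.47e-03


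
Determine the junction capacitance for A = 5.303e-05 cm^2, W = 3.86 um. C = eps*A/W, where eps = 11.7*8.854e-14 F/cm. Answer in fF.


Step 1: eps_Si = 11.7 * 8.854e-14 = 1.035918e-12 F/cm
Step 2: W in cm = 3.86 * 1e-4 = 3.86e-04 cm
Step 3: C = 1.035918e-12 * 5.303e-05 / 3.86e-04 = 1.423180e-13 F
Step 4: C = 142.32 fF

142.32


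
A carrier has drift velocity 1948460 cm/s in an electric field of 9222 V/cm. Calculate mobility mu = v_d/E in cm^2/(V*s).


Step 1: mu = v_d / E
Step 2: mu = 1948460 / 9222
Step 3: mu = 211.28 cm^2/(V*s)

211.28


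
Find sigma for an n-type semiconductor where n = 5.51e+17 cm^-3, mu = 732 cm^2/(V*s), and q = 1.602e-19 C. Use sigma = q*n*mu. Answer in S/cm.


Step 1: sigma = q * n * mu
Step 2: sigma = 1.602e-19 * 5.51e+17 * 732
Step 3: sigma = 6.461e+01 S/cm

6.461e+01


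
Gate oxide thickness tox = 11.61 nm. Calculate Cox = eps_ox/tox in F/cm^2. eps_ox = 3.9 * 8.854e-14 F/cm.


Step 1: eps_ox = 3.9 * 8.854e-14 = 3.45306e-13 F/cm
Step 2: tox in cm = 11.61 nm * 1e-7 = 1.1610e-06 cm
Step 3: Cox = 3.45306e-13 / 1.1610e-06 = 2.97e-07 F/cm^2

2.97e-07


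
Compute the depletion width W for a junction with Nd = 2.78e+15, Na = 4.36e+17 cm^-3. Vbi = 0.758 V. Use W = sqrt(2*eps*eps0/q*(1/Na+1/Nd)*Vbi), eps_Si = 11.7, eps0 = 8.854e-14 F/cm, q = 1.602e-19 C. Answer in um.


Step 1: 1/Na + 1/Nd = 1/4.36e+17 + 1/2.78e+15 = 3.62006e-16
Step 2: 2*eps*eps0/q = 2*11.7*8.854e-14/1.602e-19 = 1.293281e+07
Step 3: W^2 = 1.293281e+07 * 3.62006e-16 * 0.758 = 3.54877e-09
Step 4: W = sqrt(3.54877e-09) = 5.957e-05 cm = 0.5957 um

0.5957


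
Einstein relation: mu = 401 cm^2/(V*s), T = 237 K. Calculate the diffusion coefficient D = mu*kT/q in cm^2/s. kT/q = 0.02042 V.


Step 1: D = mu * (kT/q)
Step 2: D = 401 * 0.02042
Step 3: D = 8.19 cm^2/s

8.19


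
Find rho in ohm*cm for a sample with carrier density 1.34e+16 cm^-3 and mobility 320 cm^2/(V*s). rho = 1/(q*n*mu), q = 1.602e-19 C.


Step 1: sigma = q * n * mu = 1.602e-19 * 1.34e+16 * 320 = 6.86938e-01 S/cm
Step 2: rho = 1 / sigma = 1 / 6.86938e-01 = 1.456 ohm*cm

1.456


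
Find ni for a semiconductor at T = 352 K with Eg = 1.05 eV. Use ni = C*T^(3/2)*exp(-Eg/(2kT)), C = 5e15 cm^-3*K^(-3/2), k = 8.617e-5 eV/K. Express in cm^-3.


Step 1: Compute kT = 8.617e-5 * 352 = 0.03033184 eV
Step 2: Exponent = -Eg/(2kT) = -1.05/(2*0.03033184) = -17.30854
Step 3: T^(3/2) = 352^1.5 = 6604.11
Step 4: ni = 5e15 * 6604.11 * exp(-17.30854) = 1.00e+12 cm^-3

1.00e+12


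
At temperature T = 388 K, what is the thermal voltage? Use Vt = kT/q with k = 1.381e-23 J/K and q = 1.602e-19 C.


Step 1: kT = 1.381e-23 * 388 = 5.35828e-21 J
Step 2: Vt = kT/q = 5.35828e-21 / 1.602e-19
Step 3: Vt = 0.03345 V

0.03345


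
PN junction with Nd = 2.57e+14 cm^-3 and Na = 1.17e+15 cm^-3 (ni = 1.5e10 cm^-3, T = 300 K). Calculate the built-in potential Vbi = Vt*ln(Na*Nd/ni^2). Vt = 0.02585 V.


Step 1: Compute Na*Nd/ni^2 = 1.17e+15 * 2.57e+14 / (1.5e10)^2 = 1.3364e+09
Step 2: ln(1.3364e+09) = 21.0132
Step 3: Vbi = 0.02585 * 21.0132 = 0.543 V

0.543


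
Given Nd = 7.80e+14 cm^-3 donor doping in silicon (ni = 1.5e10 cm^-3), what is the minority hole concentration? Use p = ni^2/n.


Step 1: Since Nd >> ni, n ≈ Nd = 7.80e+14 cm^-3
Step 2: p = ni^2 / n = (1.5e10)^2 / 7.80e+14
Step 3: p = 2.25e20 / 7.80e+14 = 2.88e+05 cm^-3

2.88e+05


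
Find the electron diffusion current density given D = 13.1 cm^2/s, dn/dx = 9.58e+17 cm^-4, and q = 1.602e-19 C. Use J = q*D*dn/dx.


Step 1: J = q * D * (dn/dx)
Step 2: J = 1.602e-19 * 13.1 * 9.58e+17
Step 3: J = 2.01e+00 A/cm^2

2.01e+00


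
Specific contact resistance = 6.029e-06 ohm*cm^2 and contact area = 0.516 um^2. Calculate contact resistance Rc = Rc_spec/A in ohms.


Step 1: Convert area to cm^2: 0.516 um^2 = 5.1600e-09 cm^2
Step 2: Rc = Rc_spec / A = 6.029e-06 / 5.1600e-09
Step 3: Rc = 1.17e+03 ohms

1.17e+03


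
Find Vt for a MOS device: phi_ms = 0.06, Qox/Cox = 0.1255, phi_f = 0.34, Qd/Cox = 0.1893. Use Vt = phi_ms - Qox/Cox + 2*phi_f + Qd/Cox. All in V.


Step 1: Vt = phi_ms - Qox/Cox + 2*phi_f + Qd/Cox
Step 2: Vt = 0.06 - 0.1255 + 2*0.34 + 0.1893
Step 3: Vt = 0.06 - 0.1255 + 0.68 + 0.1893
Step 4: Vt = 0.8038 V

0.8038


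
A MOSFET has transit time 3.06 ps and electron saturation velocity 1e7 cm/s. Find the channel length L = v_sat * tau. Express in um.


Step 1: tau in seconds = 3.06 ps * 1e-12 = 3.0600e-12 s
Step 2: L = v_sat * tau = 1e7 * 3.0600e-12 = 3.0600e-05 cm
Step 3: L in um = 3.0600e-05 * 1e4 = 0.306 um

0.306


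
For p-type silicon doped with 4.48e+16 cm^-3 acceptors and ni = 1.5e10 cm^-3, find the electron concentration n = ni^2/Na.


Step 1: Majority hole concentration p ≈ Na = 4.48e+16 cm^-3
Step 2: n = ni^2 / Na = (1.5e10)^2 / 4.48e+16
Step 3: n = 5.02e+03 cm^-3

5.02e+03


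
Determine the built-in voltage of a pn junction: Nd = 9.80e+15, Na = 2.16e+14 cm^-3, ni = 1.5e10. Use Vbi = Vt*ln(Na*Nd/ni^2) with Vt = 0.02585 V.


Step 1: Compute Na*Nd/ni^2 = 2.16e+14 * 9.80e+15 / (1.5e10)^2 = 9.4080e+09
Step 2: ln(9.4080e+09) = 22.9648
Step 3: Vbi = 0.02585 * 22.9648 = 0.594 V

0.594


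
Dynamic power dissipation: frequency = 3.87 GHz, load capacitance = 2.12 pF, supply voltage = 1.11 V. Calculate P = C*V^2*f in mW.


Step 1: V^2 = 1.11^2 = 1.2321 V^2
Step 2: P = C*V^2*f = 2.12e-12 F * 1.2321 * 3.87e9 Hz
Step 3: P = 1.010864124e-02 W
Step 4: P = 10.109 mW

10.109


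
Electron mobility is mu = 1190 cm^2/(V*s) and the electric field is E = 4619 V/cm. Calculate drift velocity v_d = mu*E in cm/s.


Step 1: v_d = mu * E
Step 2: v_d = 1190 * 4619 = 5496610
Step 3: v_d = 5.50e+06 cm/s

5.50e+06


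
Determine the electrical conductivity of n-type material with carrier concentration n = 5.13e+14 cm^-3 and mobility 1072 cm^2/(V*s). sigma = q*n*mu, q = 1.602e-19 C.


Step 1: sigma = q * n * mu
Step 2: sigma = 1.602e-19 * 5.13e+14 * 1072
Step 3: sigma = 8.810e-02 S/cm

8.810e-02


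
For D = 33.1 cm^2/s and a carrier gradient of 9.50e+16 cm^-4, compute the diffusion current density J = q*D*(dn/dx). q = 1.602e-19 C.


Step 1: J = q * D * (dn/dx)
Step 2: J = 1.602e-19 * 33.1 * 9.50e+16
Step 3: J = 5.04e-01 A/cm^2

5.04e-01
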